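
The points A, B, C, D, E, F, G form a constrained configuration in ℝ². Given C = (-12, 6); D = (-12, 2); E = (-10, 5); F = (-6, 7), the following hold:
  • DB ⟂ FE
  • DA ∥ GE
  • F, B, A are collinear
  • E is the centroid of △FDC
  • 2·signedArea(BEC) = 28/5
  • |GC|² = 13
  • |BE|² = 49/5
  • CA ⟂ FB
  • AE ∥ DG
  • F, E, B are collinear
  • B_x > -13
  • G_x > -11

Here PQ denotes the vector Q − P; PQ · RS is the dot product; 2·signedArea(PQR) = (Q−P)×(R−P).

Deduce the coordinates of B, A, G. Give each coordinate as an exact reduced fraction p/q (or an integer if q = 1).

1. B_x = -64/5  [F, E, B are collinear ∩ DB ⟂ FE]
2. B_y = 18/5  [F, E, B are collinear ∩ DB ⟂ FE]
   → B = (-64/5, 18/5)
3. A_x = -56/5  [F, B, A are collinear ∩ CA ⟂ FB]
4. A_y = 22/5  [F, B, A are collinear ∩ CA ⟂ FB]
   → A = (-56/5, 22/5)
5. G_x = -54/5  [DA ∥ GE ∩ AE ∥ DG]
6. G_y = 13/5  [DA ∥ GE ∩ AE ∥ DG]
   → G = (-54/5, 13/5)

A = (-56/5, 22/5)
B = (-64/5, 18/5)
G = (-54/5, 13/5)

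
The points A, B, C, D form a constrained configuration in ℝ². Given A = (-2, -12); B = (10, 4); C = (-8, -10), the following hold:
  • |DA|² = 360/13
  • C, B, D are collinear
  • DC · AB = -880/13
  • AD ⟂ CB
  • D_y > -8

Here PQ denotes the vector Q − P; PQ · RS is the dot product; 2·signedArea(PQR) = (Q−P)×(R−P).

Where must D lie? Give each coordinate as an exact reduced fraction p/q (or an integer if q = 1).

1. D_x = -68/13  [C, B, D are collinear ∩ AD ⟂ CB]
2. D_y = -102/13  [C, B, D are collinear ∩ AD ⟂ CB]
   → D = (-68/13, -102/13)

D = (-68/13, -102/13)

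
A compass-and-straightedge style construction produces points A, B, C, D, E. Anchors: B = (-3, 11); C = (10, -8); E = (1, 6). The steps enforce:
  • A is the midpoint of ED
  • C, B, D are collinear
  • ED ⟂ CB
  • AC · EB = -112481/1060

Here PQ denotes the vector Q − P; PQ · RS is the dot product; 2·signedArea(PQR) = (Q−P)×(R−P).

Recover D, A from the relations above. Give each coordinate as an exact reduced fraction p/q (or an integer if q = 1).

1. D_x = 321/530  [C, B, D are collinear ∩ ED ⟂ CB]
2. D_y = 3037/530  [C, B, D are collinear ∩ ED ⟂ CB]
   → D = (321/530, 3037/530)
3. A_x = 851/1060  [A is the midpoint of ED]
4. A_y = 6217/1060  [A is the midpoint of ED]
   → A = (851/1060, 6217/1060)

A = (851/1060, 6217/1060)
D = (321/530, 3037/530)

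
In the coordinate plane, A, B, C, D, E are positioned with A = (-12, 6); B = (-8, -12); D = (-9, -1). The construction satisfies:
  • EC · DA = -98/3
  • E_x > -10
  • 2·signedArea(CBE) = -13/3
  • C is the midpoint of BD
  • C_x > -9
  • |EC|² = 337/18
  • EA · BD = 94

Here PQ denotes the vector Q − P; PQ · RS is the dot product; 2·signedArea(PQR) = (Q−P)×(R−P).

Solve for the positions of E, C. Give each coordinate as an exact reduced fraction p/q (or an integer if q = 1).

C = (-17/2, -13/2)
E = (-29/3, -7/3)

1. C_x = -17/2  [C is the midpoint of BD]
2. C_y = -13/2  [C is the midpoint of BD]
   → C = (-17/2, -13/2)
3. E_x = -29/3  [EA · BD = 94 ∩ EC · DA = -98/3]
4. E_y = -7/3  [EA · BD = 94 ∩ EC · DA = -98/3]
   → E = (-29/3, -7/3)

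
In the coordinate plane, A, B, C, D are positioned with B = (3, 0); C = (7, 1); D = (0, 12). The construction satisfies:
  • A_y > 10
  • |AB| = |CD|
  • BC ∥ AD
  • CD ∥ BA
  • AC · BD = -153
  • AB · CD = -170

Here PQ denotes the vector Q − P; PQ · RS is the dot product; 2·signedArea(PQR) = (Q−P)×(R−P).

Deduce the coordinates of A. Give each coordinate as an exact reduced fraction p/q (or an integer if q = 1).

1. A_x = -4  [BC ∥ AD ∩ CD ∥ BA]
2. A_y = 11  [BC ∥ AD ∩ CD ∥ BA]
   → A = (-4, 11)

A = (-4, 11)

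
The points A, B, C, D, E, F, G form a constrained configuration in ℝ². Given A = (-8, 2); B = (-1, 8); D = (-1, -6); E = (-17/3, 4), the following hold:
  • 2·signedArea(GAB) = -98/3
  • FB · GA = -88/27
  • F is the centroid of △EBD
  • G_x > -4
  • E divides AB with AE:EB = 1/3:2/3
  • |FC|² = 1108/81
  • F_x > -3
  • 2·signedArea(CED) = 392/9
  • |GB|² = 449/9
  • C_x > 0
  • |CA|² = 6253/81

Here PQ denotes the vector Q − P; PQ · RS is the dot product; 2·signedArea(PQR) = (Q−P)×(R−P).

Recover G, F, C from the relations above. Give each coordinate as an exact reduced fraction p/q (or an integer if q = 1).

C = (5/9, 0)
F = (-23/9, 2)
G = (-10/3, 4/3)

1. F_x = -23/9  [F is the centroid of △EBD]
2. F_y = 2  [F is the centroid of △EBD]
   → F = (-23/9, 2)
3. C_x = 5/9  [line 10·x + 14/3·y + -50/9 = 0 ∩ |CA|² = 6253/81]
4. C_y = 0  [line 10·x + 14/3·y + -50/9 = 0 ∩ |CA|² = 6253/81]
   → C = (5/9, 0)
5. G_x = -10/3  [2·signedArea(GAB) = -98/3 ∩ FB · GA = -88/27]
6. G_y = 4/3  [2·signedArea(GAB) = -98/3 ∩ FB · GA = -88/27]
   → G = (-10/3, 4/3)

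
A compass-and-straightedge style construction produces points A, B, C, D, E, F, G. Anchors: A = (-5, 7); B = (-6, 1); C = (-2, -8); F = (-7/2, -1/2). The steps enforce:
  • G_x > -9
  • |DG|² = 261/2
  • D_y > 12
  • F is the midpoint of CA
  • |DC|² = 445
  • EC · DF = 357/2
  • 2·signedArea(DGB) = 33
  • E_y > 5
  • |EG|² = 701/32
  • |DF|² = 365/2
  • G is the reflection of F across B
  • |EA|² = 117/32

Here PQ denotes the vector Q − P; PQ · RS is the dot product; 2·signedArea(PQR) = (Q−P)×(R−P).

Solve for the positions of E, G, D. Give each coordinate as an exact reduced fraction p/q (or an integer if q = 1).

1. G_x = -17/2  [G is the reflection of F across B]
2. G_y = 5/2  [G is the reflection of F across B]
   → G = (-17/2, 5/2)
3. D_x = -4  [line 3/2·x + 5/2·y + -53/2 = 0 ∩ |DC|² = 445]
4. D_y = 13  [line 3/2·x + 5/2·y + -53/2 = 0 ∩ |DC|² = 445]
   → D = (-4, 13)
5. E_x = -37/8  [line -1/2·x + 27/2·y + -143/2 = 0 ∩ |EG|² = 701/32]
6. E_y = 41/8  [line -1/2·x + 27/2·y + -143/2 = 0 ∩ |EG|² = 701/32]
   → E = (-37/8, 41/8)

D = (-4, 13)
E = (-37/8, 41/8)
G = (-17/2, 5/2)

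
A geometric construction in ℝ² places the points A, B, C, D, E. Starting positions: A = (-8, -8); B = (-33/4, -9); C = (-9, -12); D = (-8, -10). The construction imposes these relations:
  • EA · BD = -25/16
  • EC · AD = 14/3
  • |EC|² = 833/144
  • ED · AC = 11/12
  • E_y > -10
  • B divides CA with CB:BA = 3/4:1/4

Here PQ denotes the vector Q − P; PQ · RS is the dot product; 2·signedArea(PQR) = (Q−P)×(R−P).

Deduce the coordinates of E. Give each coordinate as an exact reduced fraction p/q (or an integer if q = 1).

E = (-101/12, -29/3)

1. E_x = -101/12  [EC · AD = 14/3 ∩ ED · AC = 11/12]
2. E_y = -29/3  [EC · AD = 14/3 ∩ ED · AC = 11/12]
   → E = (-101/12, -29/3)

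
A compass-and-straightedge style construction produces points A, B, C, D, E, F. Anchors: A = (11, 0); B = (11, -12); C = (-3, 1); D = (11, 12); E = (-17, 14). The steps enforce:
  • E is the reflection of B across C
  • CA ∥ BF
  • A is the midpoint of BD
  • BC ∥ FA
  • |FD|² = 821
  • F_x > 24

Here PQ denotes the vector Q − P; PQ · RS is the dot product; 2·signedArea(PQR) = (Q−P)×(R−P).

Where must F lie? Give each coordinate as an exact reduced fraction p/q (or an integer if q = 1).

F = (25, -13)

1. F_x = 25  [BC ∥ FA ∩ CA ∥ BF]
2. F_y = -13  [BC ∥ FA ∩ CA ∥ BF]
   → F = (25, -13)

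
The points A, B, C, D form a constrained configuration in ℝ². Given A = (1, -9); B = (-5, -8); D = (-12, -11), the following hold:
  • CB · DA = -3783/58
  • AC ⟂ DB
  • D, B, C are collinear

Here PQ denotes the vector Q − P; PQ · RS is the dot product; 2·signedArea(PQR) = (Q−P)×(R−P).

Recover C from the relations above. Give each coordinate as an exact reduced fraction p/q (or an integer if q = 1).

C = (-17/58, -347/58)

1. C_x = -17/58  [D, B, C are collinear ∩ AC ⟂ DB]
2. C_y = -347/58  [D, B, C are collinear ∩ AC ⟂ DB]
   → C = (-17/58, -347/58)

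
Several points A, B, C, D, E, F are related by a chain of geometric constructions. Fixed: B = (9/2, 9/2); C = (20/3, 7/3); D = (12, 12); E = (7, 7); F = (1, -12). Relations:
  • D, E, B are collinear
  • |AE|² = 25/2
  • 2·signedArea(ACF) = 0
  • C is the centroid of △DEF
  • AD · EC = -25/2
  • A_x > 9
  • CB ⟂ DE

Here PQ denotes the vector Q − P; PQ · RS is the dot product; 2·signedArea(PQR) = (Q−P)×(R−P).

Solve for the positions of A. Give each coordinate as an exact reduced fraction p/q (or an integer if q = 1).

A = (19/2, 19/2)

1. A_x = 19/2  [2·signedArea(ACF) = 0 ∩ AD · EC = -25/2]
2. A_y = 19/2  [2·signedArea(ACF) = 0 ∩ AD · EC = -25/2]
   → A = (19/2, 19/2)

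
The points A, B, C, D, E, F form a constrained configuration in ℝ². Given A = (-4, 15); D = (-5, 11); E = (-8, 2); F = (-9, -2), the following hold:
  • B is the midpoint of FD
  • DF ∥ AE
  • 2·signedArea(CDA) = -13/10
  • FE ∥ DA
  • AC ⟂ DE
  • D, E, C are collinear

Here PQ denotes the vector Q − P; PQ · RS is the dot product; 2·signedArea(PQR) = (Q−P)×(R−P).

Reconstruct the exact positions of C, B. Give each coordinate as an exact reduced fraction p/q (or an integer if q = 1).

B = (-7, 9/2)
C = (-37/10, 149/10)

1. C_x = -37/10  [D, E, C are collinear ∩ AC ⟂ DE]
2. C_y = 149/10  [D, E, C are collinear ∩ AC ⟂ DE]
   → C = (-37/10, 149/10)
3. B_x = -7  [B is the midpoint of FD]
4. B_y = 9/2  [B is the midpoint of FD]
   → B = (-7, 9/2)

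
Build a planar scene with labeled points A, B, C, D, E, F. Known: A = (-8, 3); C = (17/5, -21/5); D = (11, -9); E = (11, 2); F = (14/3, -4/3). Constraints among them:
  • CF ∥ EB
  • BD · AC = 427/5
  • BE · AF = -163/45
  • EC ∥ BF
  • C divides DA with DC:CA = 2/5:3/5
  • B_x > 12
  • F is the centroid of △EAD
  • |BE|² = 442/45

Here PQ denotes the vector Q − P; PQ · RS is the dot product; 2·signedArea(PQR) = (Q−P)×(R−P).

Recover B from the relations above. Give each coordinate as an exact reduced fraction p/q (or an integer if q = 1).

B = (184/15, 73/15)

1. B_x = 184/15  [EC ∥ BF ∩ CF ∥ EB]
2. B_y = 73/15  [EC ∥ BF ∩ CF ∥ EB]
   → B = (184/15, 73/15)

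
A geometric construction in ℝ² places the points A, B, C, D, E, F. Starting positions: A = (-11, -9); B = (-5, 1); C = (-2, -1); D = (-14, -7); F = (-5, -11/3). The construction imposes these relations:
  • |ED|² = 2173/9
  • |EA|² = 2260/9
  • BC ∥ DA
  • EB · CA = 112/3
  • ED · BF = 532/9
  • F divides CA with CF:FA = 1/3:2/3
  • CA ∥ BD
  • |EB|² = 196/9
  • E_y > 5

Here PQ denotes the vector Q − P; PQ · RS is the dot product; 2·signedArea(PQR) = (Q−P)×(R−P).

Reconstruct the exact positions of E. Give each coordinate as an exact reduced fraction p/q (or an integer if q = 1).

1. E_x = -5  [EB · CA = 112/3 ∩ ED · BF = 532/9]
2. E_y = 17/3  [EB · CA = 112/3 ∩ ED · BF = 532/9]
   → E = (-5, 17/3)

E = (-5, 17/3)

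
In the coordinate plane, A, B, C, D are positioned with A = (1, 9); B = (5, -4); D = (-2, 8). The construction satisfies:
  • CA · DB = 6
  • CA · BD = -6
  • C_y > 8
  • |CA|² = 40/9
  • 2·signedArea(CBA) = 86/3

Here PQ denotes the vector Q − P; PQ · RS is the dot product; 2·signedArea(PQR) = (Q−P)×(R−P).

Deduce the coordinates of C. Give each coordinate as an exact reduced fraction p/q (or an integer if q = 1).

1. C_x = -1  [CA · BD = -6 ∩ 2·signedArea(CBA) = 86/3]
2. C_y = 25/3  [CA · BD = -6 ∩ 2·signedArea(CBA) = 86/3]
   → C = (-1, 25/3)

C = (-1, 25/3)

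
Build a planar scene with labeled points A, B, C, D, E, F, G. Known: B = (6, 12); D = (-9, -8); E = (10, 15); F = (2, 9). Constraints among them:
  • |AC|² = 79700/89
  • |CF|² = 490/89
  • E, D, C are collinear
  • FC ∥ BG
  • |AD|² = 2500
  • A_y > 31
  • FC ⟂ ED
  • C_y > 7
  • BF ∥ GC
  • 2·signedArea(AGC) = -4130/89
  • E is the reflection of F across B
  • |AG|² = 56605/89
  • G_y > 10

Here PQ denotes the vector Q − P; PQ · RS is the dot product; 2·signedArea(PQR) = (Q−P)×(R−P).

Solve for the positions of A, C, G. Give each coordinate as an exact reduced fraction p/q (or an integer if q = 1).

1. C_x = 339/89  [E, D, C are collinear ∩ FC ⟂ ED]
2. C_y = 668/89  [E, D, C are collinear ∩ FC ⟂ ED]
   → C = (339/89, 668/89)
3. G_x = 695/89  [BF ∥ GC ∩ FC ∥ BG]
4. G_y = 935/89  [BF ∥ GC ∩ FC ∥ BG]
   → G = (695/89, 935/89)
5. A_x = 21  [line 3·x + -4·y + 65 = 0 ∩ |AC|² = 79700/89]
6. A_y = 32  [line 3·x + -4·y + 65 = 0 ∩ |AC|² = 79700/89]
   → A = (21, 32)

A = (21, 32)
C = (339/89, 668/89)
G = (695/89, 935/89)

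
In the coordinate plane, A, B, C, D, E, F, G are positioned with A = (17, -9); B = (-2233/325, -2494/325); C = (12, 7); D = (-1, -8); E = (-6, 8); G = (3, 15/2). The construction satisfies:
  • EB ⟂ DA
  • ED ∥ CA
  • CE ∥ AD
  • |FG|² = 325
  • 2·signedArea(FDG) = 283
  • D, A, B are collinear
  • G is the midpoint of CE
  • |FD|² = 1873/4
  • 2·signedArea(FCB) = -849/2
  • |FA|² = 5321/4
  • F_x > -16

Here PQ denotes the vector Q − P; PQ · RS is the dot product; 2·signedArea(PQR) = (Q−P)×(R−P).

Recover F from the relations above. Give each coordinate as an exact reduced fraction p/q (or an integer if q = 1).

F = (-15, 17/2)

1. F_x = -15  [2·signedArea(FDG) = 283 ∩ 2·signedArea(FCB) = -849/2]
2. F_y = 17/2  [2·signedArea(FDG) = 283 ∩ 2·signedArea(FCB) = -849/2]
   → F = (-15, 17/2)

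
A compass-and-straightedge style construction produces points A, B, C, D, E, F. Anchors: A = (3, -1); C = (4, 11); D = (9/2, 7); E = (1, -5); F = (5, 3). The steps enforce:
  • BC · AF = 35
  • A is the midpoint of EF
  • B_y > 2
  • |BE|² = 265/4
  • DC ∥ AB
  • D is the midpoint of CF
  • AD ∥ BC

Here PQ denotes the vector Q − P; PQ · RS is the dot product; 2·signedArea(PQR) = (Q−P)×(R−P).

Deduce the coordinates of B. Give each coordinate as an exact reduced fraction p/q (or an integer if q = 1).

B = (5/2, 3)

1. B_x = 5/2  [AD ∥ BC ∩ DC ∥ AB]
2. B_y = 3  [AD ∥ BC ∩ DC ∥ AB]
   → B = (5/2, 3)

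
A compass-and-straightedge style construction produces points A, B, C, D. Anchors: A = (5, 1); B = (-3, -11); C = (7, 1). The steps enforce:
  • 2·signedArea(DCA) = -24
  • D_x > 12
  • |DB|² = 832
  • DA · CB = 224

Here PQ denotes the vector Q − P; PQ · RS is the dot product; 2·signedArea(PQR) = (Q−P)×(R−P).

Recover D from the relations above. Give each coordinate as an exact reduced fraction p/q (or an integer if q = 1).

1. D_x = 13  [2·signedArea(DCA) = -24 ∩ DA · CB = 224]
2. D_y = 13  [2·signedArea(DCA) = -24 ∩ DA · CB = 224]
   → D = (13, 13)

D = (13, 13)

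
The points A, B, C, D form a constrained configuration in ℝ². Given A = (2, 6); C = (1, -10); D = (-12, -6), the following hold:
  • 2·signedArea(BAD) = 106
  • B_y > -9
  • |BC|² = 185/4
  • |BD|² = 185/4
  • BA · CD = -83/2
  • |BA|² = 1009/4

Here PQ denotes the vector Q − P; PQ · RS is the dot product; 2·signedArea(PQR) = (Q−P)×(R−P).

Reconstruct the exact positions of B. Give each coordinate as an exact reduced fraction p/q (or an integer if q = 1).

1. B_x = -11/2  [BA · CD = -83/2 ∩ 2·signedArea(BAD) = 106]
2. B_y = -8  [BA · CD = -83/2 ∩ 2·signedArea(BAD) = 106]
   → B = (-11/2, -8)

B = (-11/2, -8)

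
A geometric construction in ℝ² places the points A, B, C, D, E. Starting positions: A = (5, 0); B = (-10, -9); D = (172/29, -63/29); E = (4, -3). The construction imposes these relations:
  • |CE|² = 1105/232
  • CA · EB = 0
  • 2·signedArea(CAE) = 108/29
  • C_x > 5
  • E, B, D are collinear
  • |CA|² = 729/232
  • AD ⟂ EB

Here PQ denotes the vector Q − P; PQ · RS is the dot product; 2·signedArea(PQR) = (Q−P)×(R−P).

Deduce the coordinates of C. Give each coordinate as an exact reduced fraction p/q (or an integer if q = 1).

1. C_x = 661/116  [CA · EB = 0 ∩ 2·signedArea(CAE) = 108/29]
2. C_y = -189/116  [CA · EB = 0 ∩ 2·signedArea(CAE) = 108/29]
   → C = (661/116, -189/116)

C = (661/116, -189/116)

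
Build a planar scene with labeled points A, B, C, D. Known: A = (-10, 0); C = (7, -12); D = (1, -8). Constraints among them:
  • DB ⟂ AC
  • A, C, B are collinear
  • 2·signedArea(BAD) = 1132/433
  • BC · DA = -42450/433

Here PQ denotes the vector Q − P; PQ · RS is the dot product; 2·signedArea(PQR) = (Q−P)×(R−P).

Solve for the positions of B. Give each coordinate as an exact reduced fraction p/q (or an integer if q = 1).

B = (481/433, -3396/433)

1. B_x = 481/433  [A, C, B are collinear ∩ DB ⟂ AC]
2. B_y = -3396/433  [A, C, B are collinear ∩ DB ⟂ AC]
   → B = (481/433, -3396/433)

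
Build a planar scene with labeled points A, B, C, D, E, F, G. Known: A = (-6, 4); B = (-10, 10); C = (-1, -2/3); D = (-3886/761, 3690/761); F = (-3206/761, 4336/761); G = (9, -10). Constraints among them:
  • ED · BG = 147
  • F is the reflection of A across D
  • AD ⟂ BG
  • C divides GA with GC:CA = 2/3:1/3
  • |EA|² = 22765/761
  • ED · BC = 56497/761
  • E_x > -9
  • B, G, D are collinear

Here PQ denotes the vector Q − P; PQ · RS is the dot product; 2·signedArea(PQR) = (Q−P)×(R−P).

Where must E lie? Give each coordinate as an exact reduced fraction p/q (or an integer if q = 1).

1. E_x = -6679/761  [ED · BC = 56497/761 ∩ ED · BG = 147]
2. E_y = 6630/761  [ED · BC = 56497/761 ∩ ED · BG = 147]
   → E = (-6679/761, 6630/761)

E = (-6679/761, 6630/761)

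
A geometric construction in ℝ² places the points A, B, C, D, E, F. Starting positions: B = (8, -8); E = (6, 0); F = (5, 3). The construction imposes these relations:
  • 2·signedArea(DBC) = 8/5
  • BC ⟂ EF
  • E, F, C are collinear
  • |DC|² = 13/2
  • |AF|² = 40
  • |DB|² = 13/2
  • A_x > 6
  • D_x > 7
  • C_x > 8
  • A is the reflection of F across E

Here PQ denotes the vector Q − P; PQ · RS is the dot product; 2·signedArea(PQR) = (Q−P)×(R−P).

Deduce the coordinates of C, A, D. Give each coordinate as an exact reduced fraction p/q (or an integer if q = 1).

1. C_x = 43/5  [E, F, C are collinear ∩ BC ⟂ EF]
2. C_y = -39/5  [E, F, C are collinear ∩ BC ⟂ EF]
   → C = (43/5, -39/5)
3. A_x = 7  [A is the reflection of F across E]
4. A_y = -3  [A is the reflection of F across E]
   → A = (7, -3)
5. D_x = 15/2  [line -1/5·x + 3/5·y + 24/5 = 0 ∩ |DB|² = 13/2]
6. D_y = -11/2  [line -1/5·x + 3/5·y + 24/5 = 0 ∩ |DB|² = 13/2]
   → D = (15/2, -11/2)

A = (7, -3)
C = (43/5, -39/5)
D = (15/2, -11/2)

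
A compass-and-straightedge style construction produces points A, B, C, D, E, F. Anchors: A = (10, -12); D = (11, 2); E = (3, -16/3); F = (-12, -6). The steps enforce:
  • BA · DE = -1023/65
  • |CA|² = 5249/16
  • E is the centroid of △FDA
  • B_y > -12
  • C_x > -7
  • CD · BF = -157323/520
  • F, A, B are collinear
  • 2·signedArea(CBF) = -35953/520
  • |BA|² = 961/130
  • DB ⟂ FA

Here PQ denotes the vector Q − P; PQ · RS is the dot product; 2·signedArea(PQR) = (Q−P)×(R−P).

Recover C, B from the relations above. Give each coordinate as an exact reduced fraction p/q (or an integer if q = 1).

B = (959/130, -1467/130)
C = (-25/4, -4)

1. B_x = 959/130  [F, A, B are collinear ∩ DB ⟂ FA]
2. B_y = -1467/130  [F, A, B are collinear ∩ DB ⟂ FA]
   → B = (959/130, -1467/130)
3. C_x = -25/4  [2·signedArea(CBF) = -35953/520 ∩ CD · BF = -157323/520]
4. C_y = -4  [2·signedArea(CBF) = -35953/520 ∩ CD · BF = -157323/520]
   → C = (-25/4, -4)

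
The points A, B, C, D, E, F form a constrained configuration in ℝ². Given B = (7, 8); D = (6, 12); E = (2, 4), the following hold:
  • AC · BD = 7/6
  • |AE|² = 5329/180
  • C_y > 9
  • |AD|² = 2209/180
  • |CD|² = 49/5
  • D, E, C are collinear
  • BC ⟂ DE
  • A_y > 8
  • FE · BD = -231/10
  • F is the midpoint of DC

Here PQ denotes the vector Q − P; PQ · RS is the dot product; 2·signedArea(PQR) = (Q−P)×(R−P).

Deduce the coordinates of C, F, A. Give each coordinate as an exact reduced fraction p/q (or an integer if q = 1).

1. C_x = 23/5  [D, E, C are collinear ∩ BC ⟂ DE]
2. C_y = 46/5  [D, E, C are collinear ∩ BC ⟂ DE]
   → C = (23/5, 46/5)
3. F_x = 53/10  [F is the midpoint of DC]
4. F_y = 53/5  [F is the midpoint of DC]
   → F = (53/10, 53/5)
5. A_x = 133/30  [line 1·x + -4·y + 931/30 = 0 ∩ |AE|² = 5329/180]
6. A_y = 133/15  [line 1·x + -4·y + 931/30 = 0 ∩ |AE|² = 5329/180]
   → A = (133/30, 133/15)

A = (133/30, 133/15)
C = (23/5, 46/5)
F = (53/10, 53/5)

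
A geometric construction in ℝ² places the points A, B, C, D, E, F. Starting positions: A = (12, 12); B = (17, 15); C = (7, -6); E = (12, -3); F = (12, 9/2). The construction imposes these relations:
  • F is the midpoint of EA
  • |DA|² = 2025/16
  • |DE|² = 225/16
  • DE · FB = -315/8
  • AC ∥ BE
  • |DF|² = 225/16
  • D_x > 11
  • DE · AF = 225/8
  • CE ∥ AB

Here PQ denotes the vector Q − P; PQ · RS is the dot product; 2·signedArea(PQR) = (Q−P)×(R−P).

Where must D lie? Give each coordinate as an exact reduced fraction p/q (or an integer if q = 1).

D = (12, 3/4)

1. D_x = 12  [DE · AF = 225/8 ∩ DE · FB = -315/8]
2. D_y = 3/4  [DE · AF = 225/8 ∩ DE · FB = -315/8]
   → D = (12, 3/4)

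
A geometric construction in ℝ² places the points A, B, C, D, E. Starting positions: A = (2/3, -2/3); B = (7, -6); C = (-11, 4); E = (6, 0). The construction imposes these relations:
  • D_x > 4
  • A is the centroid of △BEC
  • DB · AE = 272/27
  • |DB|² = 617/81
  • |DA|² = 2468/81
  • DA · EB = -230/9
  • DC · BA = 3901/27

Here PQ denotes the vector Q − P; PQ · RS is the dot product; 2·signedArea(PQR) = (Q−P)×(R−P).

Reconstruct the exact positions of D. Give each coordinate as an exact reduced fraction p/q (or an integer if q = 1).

D = (44/9, -38/9)

1. D_x = 44/9  [DC · BA = 3901/27 ∩ DA · EB = -230/9]
2. D_y = -38/9  [DC · BA = 3901/27 ∩ DA · EB = -230/9]
   → D = (44/9, -38/9)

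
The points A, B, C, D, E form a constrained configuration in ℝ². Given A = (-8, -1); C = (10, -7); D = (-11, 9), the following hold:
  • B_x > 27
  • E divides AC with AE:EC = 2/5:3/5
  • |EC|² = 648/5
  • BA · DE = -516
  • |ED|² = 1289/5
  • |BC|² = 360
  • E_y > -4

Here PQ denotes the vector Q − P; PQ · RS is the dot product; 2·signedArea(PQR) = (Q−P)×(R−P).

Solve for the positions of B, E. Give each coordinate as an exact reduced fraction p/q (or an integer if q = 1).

B = (28, -13)
E = (-4/5, -17/5)

1. E_x = -4/5  [E divides AC with AE:EC = 2/5:3/5]
2. E_y = -17/5  [E divides AC with AE:EC = 2/5:3/5]
   → E = (-4/5, -17/5)
3. B_x = 28  [line -51/5·x + 62/5·y + 2234/5 = 0 ∩ |BC|² = 360]
4. B_y = -13  [line -51/5·x + 62/5·y + 2234/5 = 0 ∩ |BC|² = 360]
   → B = (28, -13)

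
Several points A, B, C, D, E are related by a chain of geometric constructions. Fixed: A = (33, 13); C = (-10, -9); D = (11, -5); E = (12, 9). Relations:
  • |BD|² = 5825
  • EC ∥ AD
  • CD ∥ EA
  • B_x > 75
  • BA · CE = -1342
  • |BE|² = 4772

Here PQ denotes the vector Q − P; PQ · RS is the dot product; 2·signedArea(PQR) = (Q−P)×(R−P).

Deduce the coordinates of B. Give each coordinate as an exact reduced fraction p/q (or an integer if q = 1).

1. B_x = 76  [line -22·x + -18·y + 2302 = 0 ∩ |BD|² = 5825]
2. B_y = 35  [line -22·x + -18·y + 2302 = 0 ∩ |BD|² = 5825]
   → B = (76, 35)

B = (76, 35)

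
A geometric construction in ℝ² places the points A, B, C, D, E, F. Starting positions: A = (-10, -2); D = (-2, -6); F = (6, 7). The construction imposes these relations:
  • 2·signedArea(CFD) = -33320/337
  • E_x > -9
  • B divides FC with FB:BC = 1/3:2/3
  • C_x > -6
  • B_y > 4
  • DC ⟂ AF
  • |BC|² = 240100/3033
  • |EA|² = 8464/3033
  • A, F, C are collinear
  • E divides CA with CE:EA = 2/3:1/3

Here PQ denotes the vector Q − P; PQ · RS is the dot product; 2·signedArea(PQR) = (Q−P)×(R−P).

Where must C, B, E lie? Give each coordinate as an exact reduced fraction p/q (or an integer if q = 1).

1. C_x = -1898/337  [A, F, C are collinear ∩ DC ⟂ AF]
2. C_y = 154/337  [A, F, C are collinear ∩ DC ⟂ AF]
   → C = (-1898/337, 154/337)
3. B_x = 2146/1011  [B divides FC with FB:BC = 1/3:2/3]
4. B_y = 1624/337  [B divides FC with FB:BC = 1/3:2/3]
   → B = (2146/1011, 1624/337)
5. E_x = -8638/1011  [E divides CA with CE:EA = 2/3:1/3]
6. E_y = -398/337  [E divides CA with CE:EA = 2/3:1/3]
   → E = (-8638/1011, -398/337)

B = (2146/1011, 1624/337)
C = (-1898/337, 154/337)
E = (-8638/1011, -398/337)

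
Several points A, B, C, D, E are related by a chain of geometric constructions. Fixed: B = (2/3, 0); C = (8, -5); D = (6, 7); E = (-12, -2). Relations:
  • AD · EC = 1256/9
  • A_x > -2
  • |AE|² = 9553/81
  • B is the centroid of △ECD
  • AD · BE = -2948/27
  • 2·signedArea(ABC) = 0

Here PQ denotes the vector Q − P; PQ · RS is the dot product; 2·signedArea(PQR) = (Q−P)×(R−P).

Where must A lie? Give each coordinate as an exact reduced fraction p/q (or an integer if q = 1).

A = (-16/9, 5/3)

1. A_x = -16/9  [2·signedArea(ABC) = 0 ∩ AD · BE = -2948/27]
2. A_y = 5/3  [2·signedArea(ABC) = 0 ∩ AD · BE = -2948/27]
   → A = (-16/9, 5/3)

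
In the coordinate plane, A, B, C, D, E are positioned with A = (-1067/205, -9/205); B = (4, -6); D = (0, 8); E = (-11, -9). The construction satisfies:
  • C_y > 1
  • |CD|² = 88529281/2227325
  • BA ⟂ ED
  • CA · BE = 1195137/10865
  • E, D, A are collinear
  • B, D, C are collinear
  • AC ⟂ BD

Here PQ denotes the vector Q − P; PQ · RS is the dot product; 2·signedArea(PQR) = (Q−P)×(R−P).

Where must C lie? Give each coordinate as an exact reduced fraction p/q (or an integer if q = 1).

C = (18818/10865, 21057/10865)

1. C_x = 18818/10865  [B, D, C are collinear ∩ AC ⟂ BD]
2. C_y = 21057/10865  [B, D, C are collinear ∩ AC ⟂ BD]
   → C = (18818/10865, 21057/10865)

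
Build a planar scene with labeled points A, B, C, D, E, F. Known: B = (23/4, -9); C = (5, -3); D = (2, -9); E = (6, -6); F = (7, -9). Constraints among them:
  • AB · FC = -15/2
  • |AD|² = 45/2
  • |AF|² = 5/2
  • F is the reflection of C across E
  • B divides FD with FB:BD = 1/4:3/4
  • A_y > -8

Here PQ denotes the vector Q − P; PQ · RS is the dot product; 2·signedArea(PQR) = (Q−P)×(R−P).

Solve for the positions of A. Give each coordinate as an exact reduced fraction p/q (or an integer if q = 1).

A = (13/2, -15/2)

1. A_x = 13/2  [line 2·x + -6·y + -58 = 0 ∩ |AF|² = 5/2]
2. A_y = -15/2  [line 2·x + -6·y + -58 = 0 ∩ |AF|² = 5/2]
   → A = (13/2, -15/2)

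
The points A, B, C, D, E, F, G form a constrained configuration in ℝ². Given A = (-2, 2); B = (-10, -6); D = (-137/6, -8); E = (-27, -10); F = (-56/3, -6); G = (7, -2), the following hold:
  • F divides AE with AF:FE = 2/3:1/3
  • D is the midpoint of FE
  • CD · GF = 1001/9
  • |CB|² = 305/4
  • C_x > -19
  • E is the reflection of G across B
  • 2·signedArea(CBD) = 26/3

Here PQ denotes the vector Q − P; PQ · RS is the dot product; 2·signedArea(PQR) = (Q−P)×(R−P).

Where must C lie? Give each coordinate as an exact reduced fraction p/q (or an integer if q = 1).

1. C_x = -37/2  [CD · GF = 1001/9 ∩ 2·signedArea(CBD) = 26/3]
2. C_y = -8  [CD · GF = 1001/9 ∩ 2·signedArea(CBD) = 26/3]
   → C = (-37/2, -8)

C = (-37/2, -8)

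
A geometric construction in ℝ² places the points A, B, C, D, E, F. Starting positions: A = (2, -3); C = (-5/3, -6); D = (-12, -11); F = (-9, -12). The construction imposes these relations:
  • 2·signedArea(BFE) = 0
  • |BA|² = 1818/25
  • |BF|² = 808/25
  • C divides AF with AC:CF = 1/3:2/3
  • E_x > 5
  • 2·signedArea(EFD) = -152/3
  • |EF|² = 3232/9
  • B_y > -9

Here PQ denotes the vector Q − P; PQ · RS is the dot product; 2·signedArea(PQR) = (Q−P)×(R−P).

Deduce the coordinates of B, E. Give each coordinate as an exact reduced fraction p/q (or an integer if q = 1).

1. E_x = 17/3  [line -1·x + -3·y + 17/3 = 0 ∩ |EF|² = 3232/9]
2. E_y = 0  [line -1·x + -3·y + 17/3 = 0 ∩ |EF|² = 3232/9]
   → E = (17/3, 0)
3. B_x = -23/5  [line -12·x + 44/3·y + 68 = 0 ∩ |BF|² = 808/25]
4. B_y = -42/5  [line -12·x + 44/3·y + 68 = 0 ∩ |BF|² = 808/25]
   → B = (-23/5, -42/5)

B = (-23/5, -42/5)
E = (17/3, 0)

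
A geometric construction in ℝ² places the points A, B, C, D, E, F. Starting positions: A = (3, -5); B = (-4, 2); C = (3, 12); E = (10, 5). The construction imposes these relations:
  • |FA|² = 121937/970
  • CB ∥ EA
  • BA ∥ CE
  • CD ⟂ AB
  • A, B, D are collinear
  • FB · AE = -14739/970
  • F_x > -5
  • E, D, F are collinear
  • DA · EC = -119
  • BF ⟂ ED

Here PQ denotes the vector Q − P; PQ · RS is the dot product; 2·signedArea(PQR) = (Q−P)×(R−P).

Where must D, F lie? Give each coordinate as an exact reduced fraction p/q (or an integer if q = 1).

D = (-11/2, 7/2)
F = (-4033/970, 3521/970)

1. D_x = -11/2  [A, B, D are collinear ∩ CD ⟂ AB]
2. D_y = 7/2  [A, B, D are collinear ∩ CD ⟂ AB]
   → D = (-11/2, 7/2)
3. F_x = -4033/970  [E, D, F are collinear ∩ BF ⟂ ED]
4. F_y = 3521/970  [E, D, F are collinear ∩ BF ⟂ ED]
   → F = (-4033/970, 3521/970)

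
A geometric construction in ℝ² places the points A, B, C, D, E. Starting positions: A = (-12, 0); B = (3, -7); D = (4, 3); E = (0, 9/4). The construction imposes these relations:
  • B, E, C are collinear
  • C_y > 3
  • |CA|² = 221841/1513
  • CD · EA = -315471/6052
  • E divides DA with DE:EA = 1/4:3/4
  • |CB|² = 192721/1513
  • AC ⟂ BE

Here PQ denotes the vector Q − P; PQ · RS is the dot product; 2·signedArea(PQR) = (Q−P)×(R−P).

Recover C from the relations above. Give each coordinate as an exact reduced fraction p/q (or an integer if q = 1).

1. C_x = -729/1513  [B, E, C are collinear ∩ AC ⟂ BE]
2. C_y = 5652/1513  [B, E, C are collinear ∩ AC ⟂ BE]
   → C = (-729/1513, 5652/1513)

C = (-729/1513, 5652/1513)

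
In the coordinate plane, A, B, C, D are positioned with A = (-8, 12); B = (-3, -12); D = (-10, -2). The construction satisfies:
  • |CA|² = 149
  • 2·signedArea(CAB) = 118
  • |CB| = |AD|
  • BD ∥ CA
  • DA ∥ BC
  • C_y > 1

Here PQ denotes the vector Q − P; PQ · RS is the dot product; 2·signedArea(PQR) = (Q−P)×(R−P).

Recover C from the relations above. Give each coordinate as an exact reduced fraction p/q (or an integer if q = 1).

C = (-1, 2)

1. C_x = -1  [BD ∥ CA ∩ DA ∥ BC]
2. C_y = 2  [BD ∥ CA ∩ DA ∥ BC]
   → C = (-1, 2)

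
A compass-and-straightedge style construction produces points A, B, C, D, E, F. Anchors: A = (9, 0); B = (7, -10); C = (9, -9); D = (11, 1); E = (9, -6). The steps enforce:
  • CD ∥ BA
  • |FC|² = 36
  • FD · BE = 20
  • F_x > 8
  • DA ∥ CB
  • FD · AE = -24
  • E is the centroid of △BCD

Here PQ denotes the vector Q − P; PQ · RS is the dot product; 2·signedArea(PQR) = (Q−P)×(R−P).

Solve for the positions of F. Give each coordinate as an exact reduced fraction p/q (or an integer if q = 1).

1. F_x = 9  [FD · AE = -24 ∩ FD · BE = 20]
2. F_y = -3  [FD · AE = -24 ∩ FD · BE = 20]
   → F = (9, -3)

F = (9, -3)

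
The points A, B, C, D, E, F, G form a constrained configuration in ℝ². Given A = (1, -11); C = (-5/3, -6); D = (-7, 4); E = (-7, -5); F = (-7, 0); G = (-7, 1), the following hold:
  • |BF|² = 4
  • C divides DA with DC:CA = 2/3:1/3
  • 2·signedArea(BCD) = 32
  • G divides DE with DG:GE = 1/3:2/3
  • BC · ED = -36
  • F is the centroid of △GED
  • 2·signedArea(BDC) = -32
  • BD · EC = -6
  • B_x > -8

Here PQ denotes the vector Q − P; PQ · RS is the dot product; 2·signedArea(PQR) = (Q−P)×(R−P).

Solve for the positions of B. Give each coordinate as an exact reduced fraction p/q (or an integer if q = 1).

1. B_x = -7  [BC · ED = -36 ∩ BD · EC = -6]
2. B_y = -2  [BC · ED = -36 ∩ BD · EC = -6]
   → B = (-7, -2)

B = (-7, -2)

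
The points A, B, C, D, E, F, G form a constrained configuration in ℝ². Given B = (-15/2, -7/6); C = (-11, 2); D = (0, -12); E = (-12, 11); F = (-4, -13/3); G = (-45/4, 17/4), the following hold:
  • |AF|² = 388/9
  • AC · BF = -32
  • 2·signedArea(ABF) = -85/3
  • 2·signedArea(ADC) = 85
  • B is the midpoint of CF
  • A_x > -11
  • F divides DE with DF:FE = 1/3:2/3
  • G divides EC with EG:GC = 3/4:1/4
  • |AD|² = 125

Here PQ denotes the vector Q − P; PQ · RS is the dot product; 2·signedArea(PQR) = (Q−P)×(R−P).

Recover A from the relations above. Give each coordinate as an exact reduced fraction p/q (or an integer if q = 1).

A = (-10, -7)

1. A_x = -10  [AC · BF = -32 ∩ 2·signedArea(ADC) = 85]
2. A_y = -7  [AC · BF = -32 ∩ 2·signedArea(ADC) = 85]
   → A = (-10, -7)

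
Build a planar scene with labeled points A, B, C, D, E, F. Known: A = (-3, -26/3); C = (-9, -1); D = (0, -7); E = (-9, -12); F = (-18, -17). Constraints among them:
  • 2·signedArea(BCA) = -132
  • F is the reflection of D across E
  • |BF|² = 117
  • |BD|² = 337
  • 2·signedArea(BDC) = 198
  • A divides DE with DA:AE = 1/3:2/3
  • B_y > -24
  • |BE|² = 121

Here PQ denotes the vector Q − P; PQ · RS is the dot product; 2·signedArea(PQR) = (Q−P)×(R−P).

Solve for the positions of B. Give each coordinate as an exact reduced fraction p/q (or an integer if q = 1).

1. B_x = -9  [2·signedArea(BCA) = -132 ∩ 2·signedArea(BDC) = 198]
2. B_y = -23  [2·signedArea(BCA) = -132 ∩ 2·signedArea(BDC) = 198]
   → B = (-9, -23)

B = (-9, -23)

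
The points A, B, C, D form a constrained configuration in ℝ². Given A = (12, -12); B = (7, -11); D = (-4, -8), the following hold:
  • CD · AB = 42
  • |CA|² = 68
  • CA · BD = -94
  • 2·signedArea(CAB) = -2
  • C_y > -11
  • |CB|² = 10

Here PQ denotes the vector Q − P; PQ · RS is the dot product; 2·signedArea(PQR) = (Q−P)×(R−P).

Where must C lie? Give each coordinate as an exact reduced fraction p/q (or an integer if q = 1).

C = (4, -10)

1. C_x = 4  [CA · BD = -94 ∩ CD · AB = 42]
2. C_y = -10  [CA · BD = -94 ∩ CD · AB = 42]
   → C = (4, -10)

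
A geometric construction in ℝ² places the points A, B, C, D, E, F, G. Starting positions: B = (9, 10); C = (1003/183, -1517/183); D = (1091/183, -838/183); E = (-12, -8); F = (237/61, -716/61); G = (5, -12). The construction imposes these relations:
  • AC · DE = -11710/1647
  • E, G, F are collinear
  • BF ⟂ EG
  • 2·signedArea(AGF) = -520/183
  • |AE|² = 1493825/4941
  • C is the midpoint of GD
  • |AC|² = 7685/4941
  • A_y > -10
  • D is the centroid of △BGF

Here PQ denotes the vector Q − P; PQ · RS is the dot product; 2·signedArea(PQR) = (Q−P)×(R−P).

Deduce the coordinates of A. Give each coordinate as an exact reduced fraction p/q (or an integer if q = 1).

A = (2921/549, -5230/549)

1. A_x = 2921/549  [2·signedArea(AGF) = -520/183 ∩ AC · DE = -11710/1647]
2. A_y = -5230/549  [2·signedArea(AGF) = -520/183 ∩ AC · DE = -11710/1647]
   → A = (2921/549, -5230/549)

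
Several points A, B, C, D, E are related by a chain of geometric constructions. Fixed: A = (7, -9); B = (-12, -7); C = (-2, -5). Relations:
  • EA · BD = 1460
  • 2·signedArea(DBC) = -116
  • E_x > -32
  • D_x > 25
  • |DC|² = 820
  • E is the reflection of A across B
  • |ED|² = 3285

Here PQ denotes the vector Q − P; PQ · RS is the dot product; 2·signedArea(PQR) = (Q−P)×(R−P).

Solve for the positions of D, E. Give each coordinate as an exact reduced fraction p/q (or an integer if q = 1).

1. D_x = 26  [line -2·x + 10·y + 162 = 0 ∩ |DC|² = 820]
2. D_y = -11  [line -2·x + 10·y + 162 = 0 ∩ |DC|² = 820]
   → D = (26, -11)
3. E_x = -31  [E is the reflection of A across B]
4. E_y = -5  [E is the reflection of A across B]
   → E = (-31, -5)

D = (26, -11)
E = (-31, -5)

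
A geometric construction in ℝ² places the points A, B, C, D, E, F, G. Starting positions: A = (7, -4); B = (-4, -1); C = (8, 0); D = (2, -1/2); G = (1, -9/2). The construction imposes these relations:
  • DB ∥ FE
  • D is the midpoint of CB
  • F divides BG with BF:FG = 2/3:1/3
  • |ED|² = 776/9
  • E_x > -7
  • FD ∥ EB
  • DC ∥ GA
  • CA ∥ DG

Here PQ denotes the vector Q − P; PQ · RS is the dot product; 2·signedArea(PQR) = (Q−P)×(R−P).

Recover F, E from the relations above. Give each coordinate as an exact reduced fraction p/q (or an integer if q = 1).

1. F_x = -2/3  [F divides BG with BF:FG = 2/3:1/3]
2. F_y = -10/3  [F divides BG with BF:FG = 2/3:1/3]
   → F = (-2/3, -10/3)
3. E_x = -20/3  [FD ∥ EB ∩ DB ∥ FE]
4. E_y = -23/6  [FD ∥ EB ∩ DB ∥ FE]
   → E = (-20/3, -23/6)

E = (-20/3, -23/6)
F = (-2/3, -10/3)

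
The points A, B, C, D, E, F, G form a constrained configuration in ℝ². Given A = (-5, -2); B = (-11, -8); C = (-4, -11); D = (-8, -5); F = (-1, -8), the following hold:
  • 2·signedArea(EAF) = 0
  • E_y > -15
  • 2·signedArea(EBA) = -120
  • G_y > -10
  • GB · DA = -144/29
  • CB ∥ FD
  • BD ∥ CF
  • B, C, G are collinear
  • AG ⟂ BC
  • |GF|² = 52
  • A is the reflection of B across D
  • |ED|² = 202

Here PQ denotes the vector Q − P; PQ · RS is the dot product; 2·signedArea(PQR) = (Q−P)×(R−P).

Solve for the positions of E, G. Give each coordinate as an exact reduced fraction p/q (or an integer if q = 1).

1. E_x = 3  [2·signedArea(EAF) = 0 ∩ 2·signedArea(EBA) = -120]
2. E_y = -14  [2·signedArea(EAF) = 0 ∩ 2·signedArea(EBA) = -120]
   → E = (3, -14)
3. G_x = -235/29  [B, C, G are collinear ∩ AG ⟂ BC]
4. G_y = -268/29  [B, C, G are collinear ∩ AG ⟂ BC]
   → G = (-235/29, -268/29)

E = (3, -14)
G = (-235/29, -268/29)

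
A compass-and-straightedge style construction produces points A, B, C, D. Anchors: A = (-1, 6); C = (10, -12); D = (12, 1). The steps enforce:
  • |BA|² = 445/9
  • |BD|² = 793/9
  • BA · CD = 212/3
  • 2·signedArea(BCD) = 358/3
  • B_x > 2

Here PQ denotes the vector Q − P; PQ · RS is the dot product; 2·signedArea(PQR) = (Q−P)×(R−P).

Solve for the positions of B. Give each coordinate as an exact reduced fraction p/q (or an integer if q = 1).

1. B_x = 8/3  [2·signedArea(BCD) = 358/3 ∩ BA · CD = 212/3]
2. B_y = 0  [2·signedArea(BCD) = 358/3 ∩ BA · CD = 212/3]
   → B = (8/3, 0)

B = (8/3, 0)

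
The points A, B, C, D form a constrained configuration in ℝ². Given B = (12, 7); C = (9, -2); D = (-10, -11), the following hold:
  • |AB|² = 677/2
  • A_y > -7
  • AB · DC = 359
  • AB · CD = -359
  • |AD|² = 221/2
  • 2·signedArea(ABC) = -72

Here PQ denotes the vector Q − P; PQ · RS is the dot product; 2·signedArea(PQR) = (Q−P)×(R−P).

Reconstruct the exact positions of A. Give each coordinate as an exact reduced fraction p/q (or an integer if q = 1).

1. A_x = -1/2  [AB · CD = -359 ∩ 2·signedArea(ABC) = -72]
2. A_y = -13/2  [AB · CD = -359 ∩ 2·signedArea(ABC) = -72]
   → A = (-1/2, -13/2)

A = (-1/2, -13/2)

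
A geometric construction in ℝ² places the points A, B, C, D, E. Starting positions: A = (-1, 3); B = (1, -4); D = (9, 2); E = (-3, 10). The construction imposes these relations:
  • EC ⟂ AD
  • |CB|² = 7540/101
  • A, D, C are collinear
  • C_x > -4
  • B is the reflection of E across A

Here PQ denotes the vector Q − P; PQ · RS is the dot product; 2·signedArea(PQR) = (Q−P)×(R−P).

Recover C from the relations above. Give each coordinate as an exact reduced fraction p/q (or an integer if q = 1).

C = (-371/101, 330/101)

1. C_x = -371/101  [A, D, C are collinear ∩ EC ⟂ AD]
2. C_y = 330/101  [A, D, C are collinear ∩ EC ⟂ AD]
   → C = (-371/101, 330/101)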